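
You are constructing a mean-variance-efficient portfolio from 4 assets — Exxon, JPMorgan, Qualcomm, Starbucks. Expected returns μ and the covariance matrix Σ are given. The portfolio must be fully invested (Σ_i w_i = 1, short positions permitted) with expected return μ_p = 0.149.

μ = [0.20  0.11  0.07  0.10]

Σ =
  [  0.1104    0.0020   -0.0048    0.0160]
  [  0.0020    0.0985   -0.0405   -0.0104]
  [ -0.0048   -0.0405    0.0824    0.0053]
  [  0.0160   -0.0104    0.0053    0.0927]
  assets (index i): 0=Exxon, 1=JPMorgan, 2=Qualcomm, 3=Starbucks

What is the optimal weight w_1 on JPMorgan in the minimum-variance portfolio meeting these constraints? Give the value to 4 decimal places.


p=Σ⁻¹μ = [1.7274  1.9337  1.8432  0.8922]
q=Σ⁻¹𝟙 = [8.1372  20.0446  21.7939  10.3858]
a=μᵀp=0.776432  b=𝟙ᵀp=6.396501  c=𝟙ᵀq=60.361502  D=ac−b²=5.951370
λ₁=(c·0.149−b)/D = (60.361502·0.149−6.396501)/5.951370 = 0.436431
λ₂=(a−b·0.149)/D = (0.776432−6.396501·0.149)/5.951370 = -0.029682
w* = 0.436431·p + -0.029682·q:
  w_0 = 0.436431·1.7274 + -0.029682·8.1372 = 0.5124  (Exxon)
  w_1 = 0.436431·1.9337 + -0.029682·20.0446 = 0.2490  (JPMorgan)
  w_2 = 0.436431·1.8432 + -0.029682·21.7939 = 0.1575  (Qualcomm)
  w_3 = 0.436431·0.8922 + -0.029682·10.3858 = 0.0811  (Starbucks)
Σw_i=1.0000  μᵀw=0.1490
σ²=wᵀΣw=λ₁·μ_p+λ₂ = 0.436431·0.149 + -0.029682 = 0.035347 ≈ 0.0353

0.2490


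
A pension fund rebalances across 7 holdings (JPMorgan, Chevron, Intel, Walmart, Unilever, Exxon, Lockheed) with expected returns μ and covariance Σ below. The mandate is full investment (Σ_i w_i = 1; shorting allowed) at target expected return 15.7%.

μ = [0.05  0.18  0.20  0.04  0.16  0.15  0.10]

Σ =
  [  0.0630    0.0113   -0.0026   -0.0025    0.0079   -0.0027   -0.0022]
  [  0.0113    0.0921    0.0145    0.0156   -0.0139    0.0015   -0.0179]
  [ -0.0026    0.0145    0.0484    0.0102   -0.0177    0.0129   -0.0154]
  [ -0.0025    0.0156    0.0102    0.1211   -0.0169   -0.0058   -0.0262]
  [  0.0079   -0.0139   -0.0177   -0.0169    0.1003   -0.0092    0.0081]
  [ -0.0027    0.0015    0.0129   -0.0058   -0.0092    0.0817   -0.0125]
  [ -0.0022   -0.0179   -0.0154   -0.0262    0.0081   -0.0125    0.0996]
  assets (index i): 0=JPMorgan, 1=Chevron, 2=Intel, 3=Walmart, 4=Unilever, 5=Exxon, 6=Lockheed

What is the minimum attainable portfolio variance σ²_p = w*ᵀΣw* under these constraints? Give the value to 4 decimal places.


0.0109

u=Σ⁻¹μ = [0.4911  1.8634  4.7059  0.6579  2.7371  1.7742  2.2505]
v=Σ⁻¹𝟙 = [15.0218  9.0611  24.4209  12.5286  16.2061  14.4217  19.5640]
a=μᵀu=2.256568  b=𝟙ᵀu=14.480053  c=𝟙ᵀv=111.224279  D=ac−b²=41.313208
λ₁=(c·0.157−b)/D = (111.224279·0.157−14.480053)/41.313208 = 0.072184
λ₂=(a−b·0.157)/D = (2.256568−14.480053·0.157)/41.313208 = -0.000407
w* = 0.072184·u + -0.000407·v:
  w_0 = 0.072184·0.4911 + -0.000407·15.0218 = 0.0293  (JPMorgan)
  w_1 = 0.072184·1.8634 + -0.000407·9.0611 = 0.1308  (Chevron)
  w_2 = 0.072184·4.7059 + -0.000407·24.4209 = 0.3298  (Intel)
  w_3 = 0.072184·0.6579 + -0.000407·12.5286 = 0.0424  (Walmart)
  w_4 = 0.072184·2.7371 + -0.000407·16.2061 = 0.1910  (Unilever)
  w_5 = 0.072184·1.7742 + -0.000407·14.4217 = 0.1222  (Exxon)
  w_6 = 0.072184·2.2505 + -0.000407·19.5640 = 0.1545  (Lockheed)
Σw_i=1.0000  μᵀw=0.1570
σ²=wᵀΣw=λ₁·μ_p+λ₂ = 0.072184·0.157 + -0.000407 = 0.010926 ≈ 0.0109


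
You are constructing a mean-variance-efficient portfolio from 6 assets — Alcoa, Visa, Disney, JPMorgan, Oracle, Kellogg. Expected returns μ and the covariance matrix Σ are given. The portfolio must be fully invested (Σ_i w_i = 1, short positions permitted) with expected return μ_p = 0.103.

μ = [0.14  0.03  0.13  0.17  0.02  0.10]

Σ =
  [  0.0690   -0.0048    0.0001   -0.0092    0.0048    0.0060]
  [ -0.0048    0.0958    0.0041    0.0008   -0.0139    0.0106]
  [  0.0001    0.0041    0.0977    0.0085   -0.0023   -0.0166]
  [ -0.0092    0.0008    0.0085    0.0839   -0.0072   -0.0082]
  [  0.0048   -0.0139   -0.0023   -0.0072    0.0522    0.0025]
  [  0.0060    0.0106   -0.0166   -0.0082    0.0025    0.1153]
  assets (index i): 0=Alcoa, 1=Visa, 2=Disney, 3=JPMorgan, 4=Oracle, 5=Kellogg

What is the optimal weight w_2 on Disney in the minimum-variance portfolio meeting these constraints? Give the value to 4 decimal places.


p=Σ⁻¹μ = [2.2212  0.3168  1.3101  2.2880  0.5858  1.0612]
q=Σ⁻¹𝟙 = [15.0297  13.0436  10.3853  15.2544  23.3902  8.7647]
a=μᵀp=0.997580  b=𝟙ᵀp=7.783078  c=𝟙ᵀq=85.867935  D=ac−b²=25.083801
λ₁=(c·0.103−b)/D = (85.867935·0.103−7.783078)/25.083801 = 0.042311
λ₂=(a−b·0.103)/D = (0.997580−7.783078·0.103)/25.083801 = 0.007811
w* = 0.042311·p + 0.007811·q:
  w_0 = 0.042311·2.2212 + 0.007811·15.0297 = 0.2114  (Alcoa)
  w_1 = 0.042311·0.3168 + 0.007811·13.0436 = 0.1153  (Visa)
  w_2 = 0.042311·1.3101 + 0.007811·10.3853 = 0.1365  (Disney)
  w_3 = 0.042311·2.2880 + 0.007811·15.2544 = 0.2160  (JPMorgan)
  w_4 = 0.042311·0.5858 + 0.007811·23.3902 = 0.2075  (Oracle)
  w_5 = 0.042311·1.0612 + 0.007811·8.7647 = 0.1134  (Kellogg)
Σw_i=1.0000  μᵀw=0.1030
σ²=wᵀΣw=λ₁·μ_p+λ₂ = 0.042311·0.103 + 0.007811 = 0.012169 ≈ 0.0122

0.1365


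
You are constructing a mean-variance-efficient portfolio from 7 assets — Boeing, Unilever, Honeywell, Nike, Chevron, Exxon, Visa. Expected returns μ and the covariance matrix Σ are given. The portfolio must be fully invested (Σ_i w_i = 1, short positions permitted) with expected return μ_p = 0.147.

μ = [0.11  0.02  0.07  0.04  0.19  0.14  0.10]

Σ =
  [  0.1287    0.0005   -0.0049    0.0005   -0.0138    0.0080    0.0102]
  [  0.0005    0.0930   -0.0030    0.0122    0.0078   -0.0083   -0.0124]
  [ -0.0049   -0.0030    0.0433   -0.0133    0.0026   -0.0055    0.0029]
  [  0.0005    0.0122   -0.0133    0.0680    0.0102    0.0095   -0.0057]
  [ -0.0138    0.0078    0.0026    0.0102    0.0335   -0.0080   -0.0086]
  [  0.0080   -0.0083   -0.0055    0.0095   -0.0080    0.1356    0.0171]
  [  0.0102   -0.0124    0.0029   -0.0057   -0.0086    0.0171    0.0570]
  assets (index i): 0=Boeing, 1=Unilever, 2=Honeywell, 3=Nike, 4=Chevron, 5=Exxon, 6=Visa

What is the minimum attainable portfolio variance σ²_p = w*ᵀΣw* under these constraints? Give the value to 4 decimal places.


u=Σ⁻¹μ = [1.4164  0.0780  1.2971  -0.2208  7.0317  1.1666  2.1408]
v=Σ⁻¹𝟙 = [10.0740  10.4159  26.7771  13.9664  32.2238  6.7954  20.8646]
a=μᵀu=1.952756  b=𝟙ᵀu=12.909855  c=𝟙ᵀv=121.117224  D=ac−b²=69.847987
λ₁=(c·0.147−b)/D = (121.117224·0.147−12.909855)/69.847987 = 0.070072
λ₂=(a−b·0.147)/D = (1.952756−12.909855·0.147)/69.847987 = 0.000788
w* = 0.070072·u + 0.000788·v:
  w_0 = 0.070072·1.4164 + 0.000788·10.0740 = 0.1072  (Boeing)
  w_1 = 0.070072·0.0780 + 0.000788·10.4159 = 0.0137  (Unilever)
  w_2 = 0.070072·1.2971 + 0.000788·26.7771 = 0.1120  (Honeywell)
  w_3 = 0.070072·-0.2208 + 0.000788·13.9664 = -0.0045  (Nike)
  w_4 = 0.070072·7.0317 + 0.000788·32.2238 = 0.5181  (Chevron)
  w_5 = 0.070072·1.1666 + 0.000788·6.7954 = 0.0871  (Exxon)
  w_6 = 0.070072·2.1408 + 0.000788·20.8646 = 0.1664  (Visa)
Σw_i=1.0000  μᵀw=0.1470
σ²=wᵀΣw=λ₁·μ_p+λ₂ = 0.070072·0.147 + 0.000788 = 0.011088 ≈ 0.0111

0.0111


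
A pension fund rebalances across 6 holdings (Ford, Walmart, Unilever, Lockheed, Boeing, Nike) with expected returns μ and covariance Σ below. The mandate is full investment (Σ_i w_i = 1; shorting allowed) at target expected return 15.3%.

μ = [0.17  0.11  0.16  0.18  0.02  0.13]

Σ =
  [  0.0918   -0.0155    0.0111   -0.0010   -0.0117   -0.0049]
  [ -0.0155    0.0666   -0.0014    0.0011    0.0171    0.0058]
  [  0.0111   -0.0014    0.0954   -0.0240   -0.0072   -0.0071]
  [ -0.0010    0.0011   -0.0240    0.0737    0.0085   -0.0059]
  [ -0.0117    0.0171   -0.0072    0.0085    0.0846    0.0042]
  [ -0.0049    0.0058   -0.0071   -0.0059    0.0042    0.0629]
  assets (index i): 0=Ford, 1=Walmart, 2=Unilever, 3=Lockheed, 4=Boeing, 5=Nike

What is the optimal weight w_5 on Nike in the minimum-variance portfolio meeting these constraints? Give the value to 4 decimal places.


0.2125

g=Σ⁻¹μ = [2.0328  1.9234  2.5370  3.4973  -0.1393  2.6715]
h=Σ⁻¹𝟙 = [13.7538  14.2090  16.0062  19.1679  9.3615  18.6391]
a=μᵀg=1.937090  b=𝟙ᵀg=12.522659  c=𝟙ᵀh=91.137439  D=ac−b²=19.724461
λ₁=(c·0.153−b)/D = (91.137439·0.153−12.522659)/19.724461 = 0.072061
λ₂=(a−b·0.153)/D = (1.937090−12.522659·0.153)/19.724461 = 0.001071
w* = 0.072061·g + 0.001071·h:
  w_0 = 0.072061·2.0328 + 0.001071·13.7538 = 0.1612  (Ford)
  w_1 = 0.072061·1.9234 + 0.001071·14.2090 = 0.1538  (Walmart)
  w_2 = 0.072061·2.5370 + 0.001071·16.0062 = 0.2000  (Unilever)
  w_3 = 0.072061·3.4973 + 0.001071·19.1679 = 0.2725  (Lockheed)
  w_4 = 0.072061·-0.1393 + 0.001071·9.3615 = -0.0000  (Boeing)
  w_5 = 0.072061·2.6715 + 0.001071·18.6391 = 0.2125  (Nike)
Σw_i=1.0000  μᵀw=0.1530
σ²=wᵀΣw=λ₁·μ_p+λ₂ = 0.072061·0.153 + 0.001071 = 0.012096 ≈ 0.0121


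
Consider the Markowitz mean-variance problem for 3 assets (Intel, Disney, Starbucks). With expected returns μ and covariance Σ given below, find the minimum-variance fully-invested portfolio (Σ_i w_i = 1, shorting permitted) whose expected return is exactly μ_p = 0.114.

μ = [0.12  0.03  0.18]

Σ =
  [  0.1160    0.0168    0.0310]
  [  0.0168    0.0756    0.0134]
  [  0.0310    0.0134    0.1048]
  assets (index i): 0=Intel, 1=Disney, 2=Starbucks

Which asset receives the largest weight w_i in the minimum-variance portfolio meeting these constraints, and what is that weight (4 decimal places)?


Starbucks (0.4105)

x=Σ⁻¹μ = [0.6266  -0.0143  1.5340]
y=Σ⁻¹𝟙 = [5.2838  10.8858  6.5872]
a=μᵀx=0.350889  b=𝟙ᵀx=2.146313  c=𝟙ᵀy=22.756701  D=ac−b²=3.378422
λ₁=(c·0.114−b)/D = (22.756701·0.114−2.146313)/3.378422 = 0.132592
λ₂=(a−b·0.114)/D = (0.350889−2.146313·0.114)/3.378422 = 0.031438
w* = 0.132592·x + 0.031438·y:
  w_0 = 0.132592·0.6266 + 0.031438·5.2838 = 0.2492  (Intel)
  w_1 = 0.132592·-0.0143 + 0.031438·10.8858 = 0.3403  (Disney)
  w_2 = 0.132592·1.5340 + 0.031438·6.5872 = 0.4105  (Starbucks)
Σw_i=1.0000  μᵀw=0.1140
σ²=wᵀΣw=λ₁·μ_p+λ₂ = 0.132592·0.114 + 0.031438 = 0.046553 ≈ 0.0466


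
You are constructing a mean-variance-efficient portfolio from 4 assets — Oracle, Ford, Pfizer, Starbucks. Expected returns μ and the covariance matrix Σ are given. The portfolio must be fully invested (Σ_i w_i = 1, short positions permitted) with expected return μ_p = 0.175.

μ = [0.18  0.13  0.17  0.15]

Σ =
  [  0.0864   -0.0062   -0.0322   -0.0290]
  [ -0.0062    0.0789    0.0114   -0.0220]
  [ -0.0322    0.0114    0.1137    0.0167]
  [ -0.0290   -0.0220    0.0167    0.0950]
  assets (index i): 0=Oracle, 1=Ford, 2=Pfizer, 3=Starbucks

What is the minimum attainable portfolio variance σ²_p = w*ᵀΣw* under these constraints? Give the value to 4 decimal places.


x=Σ⁻¹μ = [4.0076  2.5345  1.9280  3.0503]
y=Σ⁻¹𝟙 = [23.6601  18.6215  10.6636  20.1867]
a=μᵀx=1.836160  b=𝟙ᵀx=11.520432  c=𝟙ᵀy=73.131897  D=ac−b²=1.561546
λ₁=(c·0.175−b)/D = (73.131897·0.175−11.520432)/1.561546 = 0.818196
λ₂=(a−b·0.175)/D = (1.836160−11.520432·0.175)/1.561546 = -0.115216
w* = 0.818196·x + -0.115216·y:
  w_0 = 0.818196·4.0076 + -0.115216·23.6601 = 0.5530  (Oracle)
  w_1 = 0.818196·2.5345 + -0.115216·18.6215 = -0.0717  (Ford)
  w_2 = 0.818196·1.9280 + -0.115216·10.6636 = 0.3488  (Pfizer)
  w_3 = 0.818196·3.0503 + -0.115216·20.1867 = 0.1700  (Starbucks)
Σw_i=1.0000  μᵀw=0.1750
σ²=wᵀΣw=λ₁·μ_p+λ₂ = 0.818196·0.175 + -0.115216 = 0.027968 ≈ 0.0280

0.0280


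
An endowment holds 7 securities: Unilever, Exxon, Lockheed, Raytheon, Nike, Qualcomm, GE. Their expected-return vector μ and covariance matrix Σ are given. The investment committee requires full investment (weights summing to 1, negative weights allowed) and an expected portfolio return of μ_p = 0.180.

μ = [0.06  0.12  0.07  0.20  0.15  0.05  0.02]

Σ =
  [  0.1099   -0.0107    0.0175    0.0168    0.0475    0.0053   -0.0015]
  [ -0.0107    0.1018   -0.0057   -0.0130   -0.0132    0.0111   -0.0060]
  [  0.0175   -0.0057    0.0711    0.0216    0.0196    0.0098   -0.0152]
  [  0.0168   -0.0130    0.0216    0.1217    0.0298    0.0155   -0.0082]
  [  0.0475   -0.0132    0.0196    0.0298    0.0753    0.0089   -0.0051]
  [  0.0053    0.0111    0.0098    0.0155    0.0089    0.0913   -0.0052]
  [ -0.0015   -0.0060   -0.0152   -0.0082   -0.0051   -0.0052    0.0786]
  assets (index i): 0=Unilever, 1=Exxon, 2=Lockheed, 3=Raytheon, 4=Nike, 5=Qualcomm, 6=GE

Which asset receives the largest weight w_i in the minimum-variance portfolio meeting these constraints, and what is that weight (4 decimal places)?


Nike (0.5104)

g=Σ⁻¹μ = [-0.3929  1.6356  0.4234  1.3813  1.9249  -0.0550  0.7190]
h=Σ⁻¹𝟙 = [3.9226  12.9355  13.2357  5.0467  8.0000  7.1125  17.8607]
a=μᵀg=0.778960  b=𝟙ᵀg=5.636303  c=𝟙ᵀh=68.113695  D=ac−b²=21.289961
λ₁=(c·0.180−b)/D = (68.113695·0.180−5.636303)/21.289961 = 0.311140
λ₂=(a−b·0.180)/D = (0.778960−5.636303·0.180)/21.289961 = -0.011065
w* = 0.311140·g + -0.011065·h:
  w_0 = 0.311140·-0.3929 + -0.011065·3.9226 = -0.1656  (Unilever)
  w_1 = 0.311140·1.6356 + -0.011065·12.9355 = 0.3658  (Exxon)
  w_2 = 0.311140·0.4234 + -0.011065·13.2357 = -0.0147  (Lockheed)
  w_3 = 0.311140·1.3813 + -0.011065·5.0467 = 0.3739  (Raytheon)
  w_4 = 0.311140·1.9249 + -0.011065·8.0000 = 0.5104  (Nike)
  w_5 = 0.311140·-0.0550 + -0.011065·7.1125 = -0.0958  (Qualcomm)
  w_6 = 0.311140·0.7190 + -0.011065·17.8607 = 0.0261  (GE)
Σw_i=1.0000  μᵀw=0.1800
σ²=wᵀΣw=λ₁·μ_p+λ₂ = 0.311140·0.180 + -0.011065 = 0.044940 ≈ 0.0449


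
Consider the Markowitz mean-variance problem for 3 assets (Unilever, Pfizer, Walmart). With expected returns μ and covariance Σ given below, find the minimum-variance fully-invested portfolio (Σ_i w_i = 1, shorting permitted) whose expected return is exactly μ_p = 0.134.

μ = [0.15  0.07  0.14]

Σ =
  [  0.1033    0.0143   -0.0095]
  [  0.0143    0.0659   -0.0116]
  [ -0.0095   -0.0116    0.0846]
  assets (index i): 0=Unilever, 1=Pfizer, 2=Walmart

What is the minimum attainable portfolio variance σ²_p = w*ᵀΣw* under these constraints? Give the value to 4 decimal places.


x=Σ⁻¹μ = [1.4828  1.0873  1.9704]
y=Σ⁻¹𝟙 = [8.8596  15.8913  14.9942]
a=μᵀx=0.574389  b=𝟙ᵀx=4.540519  c=𝟙ᵀy=39.745123  D=ac−b²=2.212851
λ₁=(c·0.134−b)/D = (39.745123·0.134−4.540519)/2.212851 = 0.354894
λ₂=(a−b·0.134)/D = (0.574389−4.540519·0.134)/2.212851 = -0.015383
w* = 0.354894·x + -0.015383·y:
  w_0 = 0.354894·1.4828 + -0.015383·8.8596 = 0.3899  (Unilever)
  w_1 = 0.354894·1.0873 + -0.015383·15.8913 = 0.1414  (Pfizer)
  w_2 = 0.354894·1.9704 + -0.015383·14.9942 = 0.4686  (Walmart)
Σw_i=1.0000  μᵀw=0.1340
σ²=wᵀΣw=λ₁·μ_p+λ₂ = 0.354894·0.134 + -0.015383 = 0.032173 ≈ 0.0322

0.0322


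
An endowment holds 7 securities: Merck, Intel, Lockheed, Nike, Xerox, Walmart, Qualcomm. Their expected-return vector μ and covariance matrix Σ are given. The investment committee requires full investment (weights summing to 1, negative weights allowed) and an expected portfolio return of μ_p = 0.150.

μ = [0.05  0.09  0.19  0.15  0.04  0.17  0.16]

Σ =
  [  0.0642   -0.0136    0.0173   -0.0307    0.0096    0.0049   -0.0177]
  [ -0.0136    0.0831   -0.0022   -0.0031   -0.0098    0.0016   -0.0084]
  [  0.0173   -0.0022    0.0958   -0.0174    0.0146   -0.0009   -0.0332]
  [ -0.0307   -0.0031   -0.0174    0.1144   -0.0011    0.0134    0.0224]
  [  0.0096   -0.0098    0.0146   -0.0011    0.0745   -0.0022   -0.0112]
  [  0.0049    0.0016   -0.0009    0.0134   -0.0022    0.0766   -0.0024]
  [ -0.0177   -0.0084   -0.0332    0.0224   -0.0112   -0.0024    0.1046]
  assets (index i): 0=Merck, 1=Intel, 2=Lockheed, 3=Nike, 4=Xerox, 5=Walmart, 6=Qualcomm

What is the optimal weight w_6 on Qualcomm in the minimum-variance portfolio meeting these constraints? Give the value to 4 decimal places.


p=Σ⁻¹μ = [1.5939  1.7592  2.8614  1.4835  0.4766  1.9507  2.6269]
q=Σ⁻¹𝟙 = [25.0085  20.2451  13.2347  13.3871  13.5271  9.8116  18.4253]
a=μᵀp=1.775205  b=𝟙ᵀp=12.752239  c=𝟙ᵀq=113.639403  D=ac−b²=39.113591
λ₁=(c·0.150−b)/D = (113.639403·0.150−12.752239)/39.113591 = 0.109774
λ₂=(a−b·0.150)/D = (1.775205−12.752239·0.150)/39.113591 = -0.003519
w* = 0.109774·p + -0.003519·q:
  w_0 = 0.109774·1.5939 + -0.003519·25.0085 = 0.0870  (Merck)
  w_1 = 0.109774·1.7592 + -0.003519·20.2451 = 0.1219  (Intel)
  w_2 = 0.109774·2.8614 + -0.003519·13.2347 = 0.2675  (Lockheed)
  w_3 = 0.109774·1.4835 + -0.003519·13.3871 = 0.1157  (Nike)
  w_4 = 0.109774·0.4766 + -0.003519·13.5271 = 0.0047  (Xerox)
  w_5 = 0.109774·1.9507 + -0.003519·9.8116 = 0.1796  (Walmart)
  w_6 = 0.109774·2.6269 + -0.003519·18.4253 = 0.2235  (Qualcomm)
Σw_i=1.0000  μᵀw=0.1500
σ²=wᵀΣw=λ₁·μ_p+λ₂ = 0.109774·0.150 + -0.003519 = 0.012947 ≈ 0.0129

0.2235


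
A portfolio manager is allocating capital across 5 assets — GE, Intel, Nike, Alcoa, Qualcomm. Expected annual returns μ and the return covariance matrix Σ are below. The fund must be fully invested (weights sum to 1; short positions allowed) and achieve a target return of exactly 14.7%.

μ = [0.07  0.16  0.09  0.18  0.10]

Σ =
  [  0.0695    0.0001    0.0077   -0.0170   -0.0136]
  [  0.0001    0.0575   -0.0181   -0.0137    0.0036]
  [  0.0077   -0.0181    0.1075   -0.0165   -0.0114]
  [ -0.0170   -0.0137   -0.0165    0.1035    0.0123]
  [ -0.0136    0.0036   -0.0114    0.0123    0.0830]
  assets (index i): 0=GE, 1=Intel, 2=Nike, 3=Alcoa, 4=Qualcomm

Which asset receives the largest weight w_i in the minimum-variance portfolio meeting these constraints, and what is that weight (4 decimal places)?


u=Σ⁻¹μ = [1.6796  3.9563  1.9226  2.7060  1.1715]
v=Σ⁻¹𝟙 = [19.4573  25.7459  16.3531  17.2312  13.8122]
a=μᵀu=1.527835  b=𝟙ᵀu=11.435963  c=𝟙ᵀv=92.599661  D=ac−b²=10.695762
λ₁=(c·0.147−b)/D = (92.599661·0.147−11.435963)/10.695762 = 0.203463
λ₂=(a−b·0.147)/D = (1.527835−11.435963·0.147)/10.695762 = -0.014328
w* = 0.203463·u + -0.014328·v:
  w_0 = 0.203463·1.6796 + -0.014328·19.4573 = 0.0630  (GE)
  w_1 = 0.203463·3.9563 + -0.014328·25.7459 = 0.4361  (Intel)
  w_2 = 0.203463·1.9226 + -0.014328·16.3531 = 0.1569  (Nike)
  w_3 = 0.203463·2.7060 + -0.014328·17.2312 = 0.3037  (Alcoa)
  w_4 = 0.203463·1.1715 + -0.014328·13.8122 = 0.0405  (Qualcomm)
Σw_i=1.0000  μᵀw=0.1470
σ²=wᵀΣw=λ₁·μ_p+λ₂ = 0.203463·0.147 + -0.014328 = 0.015581 ≈ 0.0156

Intel (0.4361)


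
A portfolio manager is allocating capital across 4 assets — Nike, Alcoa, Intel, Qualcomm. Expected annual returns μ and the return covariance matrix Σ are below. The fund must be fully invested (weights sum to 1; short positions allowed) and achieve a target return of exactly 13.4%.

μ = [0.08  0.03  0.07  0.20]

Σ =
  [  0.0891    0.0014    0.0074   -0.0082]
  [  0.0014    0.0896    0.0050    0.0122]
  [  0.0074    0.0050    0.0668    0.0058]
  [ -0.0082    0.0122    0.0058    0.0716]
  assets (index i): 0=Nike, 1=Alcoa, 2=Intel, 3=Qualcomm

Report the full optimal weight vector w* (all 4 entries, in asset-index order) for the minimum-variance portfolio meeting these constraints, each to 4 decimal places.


0.2468  0.0629  0.1976  0.4927

g=Σ⁻¹μ = [1.1083  -0.1133  0.6832  2.8842]
h=Σ⁻¹𝟙 = [11.2755  8.5701  11.9657  12.8283]
a=μᵀg=0.709930  b=𝟙ᵀg=4.562391  c=𝟙ᵀh=44.639535  D=ac−b²=10.875536
λ₁=(c·0.134−b)/D = (44.639535·0.134−4.562391)/10.875536 = 0.130504
λ₂=(a−b·0.134)/D = (0.709930−4.562391·0.134)/10.875536 = 0.009063
w* = 0.130504·g + 0.009063·h:
  w_0 = 0.130504·1.1083 + 0.009063·11.2755 = 0.2468  (Nike)
  w_1 = 0.130504·-0.1133 + 0.009063·8.5701 = 0.0629  (Alcoa)
  w_2 = 0.130504·0.6832 + 0.009063·11.9657 = 0.1976  (Intel)
  w_3 = 0.130504·2.8842 + 0.009063·12.8283 = 0.4927  (Qualcomm)
Σw_i=1.0000  μᵀw=0.1340
σ²=wᵀΣw=λ₁·μ_p+λ₂ = 0.130504·0.134 + 0.009063 = 0.026551 ≈ 0.0266


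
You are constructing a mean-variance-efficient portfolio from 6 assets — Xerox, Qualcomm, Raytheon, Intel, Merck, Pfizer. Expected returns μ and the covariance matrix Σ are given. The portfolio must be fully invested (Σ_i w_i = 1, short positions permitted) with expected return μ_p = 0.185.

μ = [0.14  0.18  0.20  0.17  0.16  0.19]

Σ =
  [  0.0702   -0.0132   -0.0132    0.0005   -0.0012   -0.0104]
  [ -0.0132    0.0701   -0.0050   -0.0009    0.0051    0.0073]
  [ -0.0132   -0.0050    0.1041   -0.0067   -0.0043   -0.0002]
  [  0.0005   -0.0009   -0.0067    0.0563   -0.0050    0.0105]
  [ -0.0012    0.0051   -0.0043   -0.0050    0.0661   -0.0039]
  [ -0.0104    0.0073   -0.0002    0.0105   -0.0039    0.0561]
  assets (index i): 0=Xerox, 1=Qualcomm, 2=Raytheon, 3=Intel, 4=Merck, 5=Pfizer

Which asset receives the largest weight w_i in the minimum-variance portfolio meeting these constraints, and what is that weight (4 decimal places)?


p=Σ⁻¹μ = [3.5983  2.9320  2.8367  3.0077  2.8675  3.3189]
q=Σ⁻¹𝟙 = [23.0897  16.7871  15.2543  17.8779  17.6508  17.8567]
a=μᵀp=3.199583  b=𝟙ᵀp=18.561222  c=𝟙ᵀq=108.516405  D=ac−b²=2.688246
λ₁=(c·0.185−b)/D = (108.516405·0.185−18.561222)/2.688246 = 0.563309
λ₂=(a−b·0.185)/D = (3.199583−18.561222·0.185)/2.688246 = -0.087136
w* = 0.563309·p + -0.087136·q:
  w_0 = 0.563309·3.5983 + -0.087136·23.0897 = 0.0150  (Xerox)
  w_1 = 0.563309·2.9320 + -0.087136·16.7871 = 0.1889  (Qualcomm)
  w_2 = 0.563309·2.8367 + -0.087136·15.2543 = 0.2688  (Raytheon)
  w_3 = 0.563309·3.0077 + -0.087136·17.8779 = 0.1365  (Intel)
  w_4 = 0.563309·2.8675 + -0.087136·17.6508 = 0.0773  (Merck)
  w_5 = 0.563309·3.3189 + -0.087136·17.8567 = 0.3136  (Pfizer)
Σw_i=1.0000  μᵀw=0.1850
σ²=wᵀΣw=λ₁·μ_p+λ₂ = 0.563309·0.185 + -0.087136 = 0.017076 ≈ 0.0171

Pfizer (0.3136)


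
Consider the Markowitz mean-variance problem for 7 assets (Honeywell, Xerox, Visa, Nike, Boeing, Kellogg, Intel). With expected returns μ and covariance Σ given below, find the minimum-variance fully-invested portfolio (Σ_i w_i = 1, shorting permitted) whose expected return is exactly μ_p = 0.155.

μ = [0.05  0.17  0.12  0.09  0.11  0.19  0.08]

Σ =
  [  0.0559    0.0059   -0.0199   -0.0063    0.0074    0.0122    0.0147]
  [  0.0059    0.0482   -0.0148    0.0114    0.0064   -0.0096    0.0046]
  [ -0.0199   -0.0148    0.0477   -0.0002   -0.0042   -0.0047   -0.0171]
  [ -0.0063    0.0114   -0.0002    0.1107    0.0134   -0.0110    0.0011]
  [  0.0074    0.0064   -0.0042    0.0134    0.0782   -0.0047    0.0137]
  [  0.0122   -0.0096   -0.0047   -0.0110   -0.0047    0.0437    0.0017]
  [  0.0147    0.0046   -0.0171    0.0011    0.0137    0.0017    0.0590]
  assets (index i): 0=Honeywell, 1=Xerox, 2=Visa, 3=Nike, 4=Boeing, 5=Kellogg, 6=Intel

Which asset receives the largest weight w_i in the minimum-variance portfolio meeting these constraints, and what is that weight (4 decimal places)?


Kellogg (0.3247)

x=Σ⁻¹μ = [0.3830  6.1125  6.0545  0.7036  1.0971  6.4488  2.0850]
y=Σ⁻¹𝟙 = [19.7592  35.7320  51.9246  8.7258  7.5141  32.9720  21.4320]
a=μᵀx=3.360894  b=𝟙ᵀx=22.884475  c=𝟙ᵀy=178.059779  D=ac−b²=74.740835
λ₁=(c·0.155−b)/D = (178.059779·0.155−22.884475)/74.740835 = 0.063082
λ₂=(a−b·0.155)/D = (3.360894−22.884475·0.155)/74.740835 = -0.002491
w* = 0.063082·x + -0.002491·y:
  w_0 = 0.063082·0.3830 + -0.002491·19.7592 = -0.0251  (Honeywell)
  w_1 = 0.063082·6.1125 + -0.002491·35.7320 = 0.2966  (Xerox)
  w_2 = 0.063082·6.0545 + -0.002491·51.9246 = 0.2526  (Visa)
  w_3 = 0.063082·0.7036 + -0.002491·8.7258 = 0.0226  (Nike)
  w_4 = 0.063082·1.0971 + -0.002491·7.5141 = 0.0505  (Boeing)
  w_5 = 0.063082·6.4488 + -0.002491·32.9720 = 0.3247  (Kellogg)
  w_6 = 0.063082·2.0850 + -0.002491·21.4320 = 0.0781  (Intel)
Σw_i=1.0000  μᵀw=0.1550
σ²=wᵀΣw=λ₁·μ_p+λ₂ = 0.063082·0.155 + -0.002491 = 0.007286 ≈ 0.0073


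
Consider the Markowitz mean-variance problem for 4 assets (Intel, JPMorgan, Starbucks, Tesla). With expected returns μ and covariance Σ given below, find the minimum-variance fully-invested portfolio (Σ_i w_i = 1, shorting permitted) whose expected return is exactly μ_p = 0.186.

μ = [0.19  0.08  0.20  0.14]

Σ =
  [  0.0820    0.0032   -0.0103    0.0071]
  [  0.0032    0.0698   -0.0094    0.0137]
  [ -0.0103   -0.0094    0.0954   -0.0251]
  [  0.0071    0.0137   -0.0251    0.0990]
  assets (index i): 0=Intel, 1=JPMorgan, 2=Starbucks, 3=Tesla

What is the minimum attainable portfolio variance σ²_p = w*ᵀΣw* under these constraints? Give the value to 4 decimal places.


g=Σ⁻¹μ = [2.4873  1.0694  2.9536  1.8366]
h=Σ⁻¹𝟙 = [12.7089  13.6879  16.2033  11.4035]
a=μᵀg=1.405979  b=𝟙ᵀg=8.346868  c=𝟙ᵀh=54.003567  D=ac−b²=6.257654
λ₁=(c·0.186−b)/D = (54.003567·0.186−8.346868)/6.257654 = 0.271315
λ₂=(a−b·0.186)/D = (1.405979−8.346868·0.186)/6.257654 = -0.023418
w* = 0.271315·g + -0.023418·h:
  w_0 = 0.271315·2.4873 + -0.023418·12.7089 = 0.3772  (Intel)
  w_1 = 0.271315·1.0694 + -0.023418·13.6879 = -0.0304  (JPMorgan)
  w_2 = 0.271315·2.9536 + -0.023418·16.2033 = 0.4219  (Starbucks)
  w_3 = 0.271315·1.8366 + -0.023418·11.4035 = 0.2313  (Tesla)
Σw_i=1.0000  μᵀw=0.1860
σ²=wᵀΣw=λ₁·μ_p+λ₂ = 0.271315·0.186 + -0.023418 = 0.027047 ≈ 0.0270

0.0270


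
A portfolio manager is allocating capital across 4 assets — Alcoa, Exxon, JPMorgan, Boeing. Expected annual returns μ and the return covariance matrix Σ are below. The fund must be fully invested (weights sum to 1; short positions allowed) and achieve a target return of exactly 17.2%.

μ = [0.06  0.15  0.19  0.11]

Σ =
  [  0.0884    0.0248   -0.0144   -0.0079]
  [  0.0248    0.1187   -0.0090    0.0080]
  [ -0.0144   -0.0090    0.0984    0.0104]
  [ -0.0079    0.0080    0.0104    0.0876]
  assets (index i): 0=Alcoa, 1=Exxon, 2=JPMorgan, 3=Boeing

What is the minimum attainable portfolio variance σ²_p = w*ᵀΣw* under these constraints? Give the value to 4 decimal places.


0.0468

p=Σ⁻¹μ = [0.7645  1.1938  2.0492  0.9723]
q=Σ⁻¹𝟙 = [12.4454  5.9722  11.4057  10.6384]
a=μᵀp=0.721247  b=𝟙ᵀp=4.979865  c=𝟙ᵀq=40.461723  D=ac−b²=4.383828
λ₁=(c·0.172−b)/D = (40.461723·0.172−4.979865)/4.383828 = 0.451558
λ₂=(a−b·0.172)/D = (0.721247−4.979865·0.172)/4.383828 = -0.030861
w* = 0.451558·p + -0.030861·q:
  w_0 = 0.451558·0.7645 + -0.030861·12.4454 = -0.0389  (Alcoa)
  w_1 = 0.451558·1.1938 + -0.030861·5.9722 = 0.3548  (Exxon)
  w_2 = 0.451558·2.0492 + -0.030861·11.4057 = 0.5733  (JPMorgan)
  w_3 = 0.451558·0.9723 + -0.030861·10.6384 = 0.1108  (Boeing)
Σw_i=1.0000  μᵀw=0.1720
σ²=wᵀΣw=λ₁·μ_p+λ₂ = 0.451558·0.172 + -0.030861 = 0.046807 ≈ 0.0468


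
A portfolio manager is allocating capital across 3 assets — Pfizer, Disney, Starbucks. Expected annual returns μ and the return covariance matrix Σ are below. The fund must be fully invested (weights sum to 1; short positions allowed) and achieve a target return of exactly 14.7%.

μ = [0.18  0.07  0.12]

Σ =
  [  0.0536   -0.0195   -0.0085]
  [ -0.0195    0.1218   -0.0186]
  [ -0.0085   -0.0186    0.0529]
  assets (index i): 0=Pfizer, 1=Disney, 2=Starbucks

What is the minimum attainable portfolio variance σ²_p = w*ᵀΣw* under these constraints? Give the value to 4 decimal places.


0.0166

g=Σ⁻¹μ = [4.6225  1.8753  3.6706]
h=Σ⁻¹𝟙 = [29.7702  17.5351  29.8525]
a=μᵀg=1.403794  b=𝟙ᵀg=10.168393  c=𝟙ᵀh=77.157813  D=ac−b²=4.917493
λ₁=(c·0.147−b)/D = (77.157813·0.147−10.168393)/4.917493 = 0.238700
λ₂=(a−b·0.147)/D = (1.403794−10.168393·0.147)/4.917493 = -0.018497
w* = 0.238700·g + -0.018497·h:
  w_0 = 0.238700·4.6225 + -0.018497·29.7702 = 0.5527  (Pfizer)
  w_1 = 0.238700·1.8753 + -0.018497·17.5351 = 0.1233  (Disney)
  w_2 = 0.238700·3.6706 + -0.018497·29.8525 = 0.3240  (Starbucks)
Σw_i=1.0000  μᵀw=0.1470
σ²=wᵀΣw=λ₁·μ_p+λ₂ = 0.238700·0.147 + -0.018497 = 0.016592 ≈ 0.0166


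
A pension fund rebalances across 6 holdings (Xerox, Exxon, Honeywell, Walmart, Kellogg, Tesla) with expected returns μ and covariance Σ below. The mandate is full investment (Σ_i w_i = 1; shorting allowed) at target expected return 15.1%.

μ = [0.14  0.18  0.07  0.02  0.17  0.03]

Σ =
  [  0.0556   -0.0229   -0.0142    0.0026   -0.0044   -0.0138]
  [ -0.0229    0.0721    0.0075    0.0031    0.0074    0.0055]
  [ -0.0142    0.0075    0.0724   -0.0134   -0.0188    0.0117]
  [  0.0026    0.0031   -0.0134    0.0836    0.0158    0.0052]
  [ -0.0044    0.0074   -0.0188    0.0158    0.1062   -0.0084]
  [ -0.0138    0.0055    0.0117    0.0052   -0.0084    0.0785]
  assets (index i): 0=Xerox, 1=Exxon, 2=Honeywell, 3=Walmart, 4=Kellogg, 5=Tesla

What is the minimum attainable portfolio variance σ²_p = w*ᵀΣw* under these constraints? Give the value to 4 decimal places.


g=Σ⁻¹μ = [4.8702  3.5801  1.8839  -0.1764  1.9864  0.9309]
h=Σ⁻¹𝟙 = [36.1366  20.1672  21.6186  10.1493  13.0257  15.1779]
a=μᵀg=1.820211  b=𝟙ᵀg=13.075215  c=𝟙ᵀh=116.275358  D=ac−b²=40.684404
λ₁=(c·0.151−b)/D = (116.275358·0.151−13.075215)/40.684404 = 0.110174
λ₂=(a−b·0.151)/D = (1.820211−13.075215·0.151)/40.684404 = -0.003789
w* = 0.110174·g + -0.003789·h:
  w_0 = 0.110174·4.8702 + -0.003789·36.1366 = 0.3997  (Xerox)
  w_1 = 0.110174·3.5801 + -0.003789·20.1672 = 0.3180  (Exxon)
  w_2 = 0.110174·1.8839 + -0.003789·21.6186 = 0.1256  (Honeywell)
  w_3 = 0.110174·-0.1764 + -0.003789·10.1493 = -0.0579  (Walmart)
  w_4 = 0.110174·1.9864 + -0.003789·13.0257 = 0.1695  (Kellogg)
  w_5 = 0.110174·0.9309 + -0.003789·15.1779 = 0.0451  (Tesla)
Σw_i=1.0000  μᵀw=0.1510
σ²=wᵀΣw=λ₁·μ_p+λ₂ = 0.110174·0.151 + -0.003789 = 0.012847 ≈ 0.0128

0.0128


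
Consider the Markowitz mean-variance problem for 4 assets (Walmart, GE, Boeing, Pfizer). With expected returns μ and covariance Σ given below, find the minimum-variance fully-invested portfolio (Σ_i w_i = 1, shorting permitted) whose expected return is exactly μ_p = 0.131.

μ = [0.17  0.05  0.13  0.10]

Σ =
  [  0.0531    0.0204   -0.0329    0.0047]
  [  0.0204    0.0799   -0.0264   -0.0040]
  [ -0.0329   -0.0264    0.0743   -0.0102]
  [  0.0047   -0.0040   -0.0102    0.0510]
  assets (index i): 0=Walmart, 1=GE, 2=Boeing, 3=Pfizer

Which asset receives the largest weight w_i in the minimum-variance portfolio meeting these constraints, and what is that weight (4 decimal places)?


x=Σ⁻¹μ = [5.6832  0.9322  4.9404  2.4982]
y=Σ⁻¹𝟙 = [33.2830  17.8708  38.0544  25.5531]
a=μᵀx=1.904832  b=𝟙ᵀx=14.054020  c=𝟙ᵀy=114.761203  D=ac−b²=21.085345
λ₁=(c·0.131−b)/D = (114.761203·0.131−14.054020)/21.085345 = 0.046463
λ₂=(a−b·0.131)/D = (1.904832−14.054020·0.131)/21.085345 = 0.003024
w* = 0.046463·x + 0.003024·y:
  w_0 = 0.046463·5.6832 + 0.003024·33.2830 = 0.3647  (Walmart)
  w_1 = 0.046463·0.9322 + 0.003024·17.8708 = 0.0973  (GE)
  w_2 = 0.046463·4.9404 + 0.003024·38.0544 = 0.3446  (Boeing)
  w_3 = 0.046463·2.4982 + 0.003024·25.5531 = 0.1933  (Pfizer)
Σw_i=1.0000  μᵀw=0.1310
σ²=wᵀΣw=λ₁·μ_p+λ₂ = 0.046463·0.131 + 0.003024 = 0.009110 ≈ 0.0091

Walmart (0.3647)


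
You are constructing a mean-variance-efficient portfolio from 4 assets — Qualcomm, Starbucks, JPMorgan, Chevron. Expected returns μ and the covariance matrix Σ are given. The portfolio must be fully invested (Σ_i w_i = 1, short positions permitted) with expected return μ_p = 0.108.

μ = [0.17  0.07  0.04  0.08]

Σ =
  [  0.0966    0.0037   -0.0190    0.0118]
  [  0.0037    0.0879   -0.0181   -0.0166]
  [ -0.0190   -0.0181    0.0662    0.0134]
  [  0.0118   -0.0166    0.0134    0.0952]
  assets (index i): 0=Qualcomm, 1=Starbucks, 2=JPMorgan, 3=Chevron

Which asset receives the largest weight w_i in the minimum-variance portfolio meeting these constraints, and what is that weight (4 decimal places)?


Qualcomm (0.4402)

p=Σ⁻¹μ = [1.9045  1.1051  1.3296  0.6098]
q=Σ⁻¹𝟙 = [12.8850  16.9584  21.6560  8.8159]
a=μᵀp=0.503097  b=𝟙ᵀp=4.949052  c=𝟙ᵀq=60.315345  D=ac−b²=5.851359
λ₁=(c·0.108−b)/D = (60.315345·0.108−4.949052)/5.851359 = 0.267460
λ₂=(a−b·0.108)/D = (0.503097−4.949052·0.108)/5.851359 = -0.005366
w* = 0.267460·p + -0.005366·q:
  w_0 = 0.267460·1.9045 + -0.005366·12.8850 = 0.4402  (Qualcomm)
  w_1 = 0.267460·1.1051 + -0.005366·16.9584 = 0.2046  (Starbucks)
  w_2 = 0.267460·1.3296 + -0.005366·21.6560 = 0.2394  (JPMorgan)
  w_3 = 0.267460·0.6098 + -0.005366·8.8159 = 0.1158  (Chevron)
Σw_i=1.0000  μᵀw=0.1080
σ²=wᵀΣw=λ₁·μ_p+λ₂ = 0.267460·0.108 + -0.005366 = 0.023519 ≈ 0.0235


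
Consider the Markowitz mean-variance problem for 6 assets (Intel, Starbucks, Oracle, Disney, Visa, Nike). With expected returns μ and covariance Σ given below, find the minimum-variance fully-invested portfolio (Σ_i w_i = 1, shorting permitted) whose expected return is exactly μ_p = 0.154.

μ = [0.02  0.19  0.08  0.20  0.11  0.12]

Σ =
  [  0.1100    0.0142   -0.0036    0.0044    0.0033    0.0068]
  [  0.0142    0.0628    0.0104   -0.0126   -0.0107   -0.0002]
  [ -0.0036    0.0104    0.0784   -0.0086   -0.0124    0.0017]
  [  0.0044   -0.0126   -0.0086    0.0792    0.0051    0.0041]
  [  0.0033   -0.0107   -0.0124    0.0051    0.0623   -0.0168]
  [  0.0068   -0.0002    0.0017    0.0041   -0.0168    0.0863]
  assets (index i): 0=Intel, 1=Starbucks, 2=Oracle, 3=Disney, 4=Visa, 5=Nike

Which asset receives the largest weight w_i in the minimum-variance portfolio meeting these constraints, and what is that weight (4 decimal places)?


u=Σ⁻¹μ = [-0.6347  4.0971  1.2166  3.0549  2.9978  1.8645]
v=Σ⁻¹𝟙 = [4.7999  19.5407  15.6513  14.7651  25.1422  15.1392]
a=μᵀu=2.027560  b=𝟙ᵀu=12.596219  c=𝟙ᵀv=95.038458  D=ac−b²=34.031491
λ₁=(c·0.154−b)/D = (95.038458·0.154−12.596219)/34.031491 = 0.059936
λ₂=(a−b·0.154)/D = (2.027560−12.596219·0.154)/34.031491 = 0.002578
w* = 0.059936·u + 0.002578·v:
  w_0 = 0.059936·-0.6347 + 0.002578·4.7999 = -0.0257  (Intel)
  w_1 = 0.059936·4.0971 + 0.002578·19.5407 = 0.2959  (Starbucks)
  w_2 = 0.059936·1.2166 + 0.002578·15.6513 = 0.1133  (Oracle)
  w_3 = 0.059936·3.0549 + 0.002578·14.7651 = 0.2212  (Disney)
  w_4 = 0.059936·2.9978 + 0.002578·25.1422 = 0.2445  (Visa)
  w_5 = 0.059936·1.8645 + 0.002578·15.1392 = 0.1508  (Nike)
Σw_i=1.0000  μᵀw=0.1540
σ²=wᵀΣw=λ₁·μ_p+λ₂ = 0.059936·0.154 + 0.002578 = 0.011808 ≈ 0.0118

Starbucks (0.2959)


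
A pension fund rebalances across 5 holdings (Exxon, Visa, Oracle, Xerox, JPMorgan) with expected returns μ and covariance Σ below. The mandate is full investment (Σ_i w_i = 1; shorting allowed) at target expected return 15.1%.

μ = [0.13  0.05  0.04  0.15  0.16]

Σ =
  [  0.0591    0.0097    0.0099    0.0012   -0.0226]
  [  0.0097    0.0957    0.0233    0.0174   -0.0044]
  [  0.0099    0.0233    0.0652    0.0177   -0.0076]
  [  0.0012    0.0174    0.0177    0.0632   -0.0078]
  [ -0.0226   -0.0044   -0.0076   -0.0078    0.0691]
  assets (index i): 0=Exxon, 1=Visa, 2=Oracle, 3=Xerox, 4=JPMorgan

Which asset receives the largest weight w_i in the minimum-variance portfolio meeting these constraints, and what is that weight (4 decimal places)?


JPMorgan (0.3830)

g=Σ⁻¹μ = [3.6566  -0.1405  -0.2291  2.8761  3.8019]
h=Σ⁻¹𝟙 = [24.0630  4.2742  9.0956  14.7619  25.2808]
a=μᵀg=1.498879  b=𝟙ᵀg=9.964929  c=𝟙ᵀh=77.475476  D=ac−b²=16.826559
λ₁=(c·0.151−b)/D = (77.475476·0.151−9.964929)/16.826559 = 0.103043
λ₂=(a−b·0.151)/D = (1.498879−9.964929·0.151)/16.826559 = -0.000346
w* = 0.103043·g + -0.000346·h:
  w_0 = 0.103043·3.6566 + -0.000346·24.0630 = 0.3685  (Exxon)
  w_1 = 0.103043·-0.1405 + -0.000346·4.2742 = -0.0160  (Visa)
  w_2 = 0.103043·-0.2291 + -0.000346·9.0956 = -0.0268  (Oracle)
  w_3 = 0.103043·2.8761 + -0.000346·14.7619 = 0.2912  (Xerox)
  w_4 = 0.103043·3.8019 + -0.000346·25.2808 = 0.3830  (JPMorgan)
Σw_i=1.0000  μᵀw=0.1510
σ²=wᵀΣw=λ₁·μ_p+λ₂ = 0.103043·0.151 + -0.000346 = 0.015213 ≈ 0.0152


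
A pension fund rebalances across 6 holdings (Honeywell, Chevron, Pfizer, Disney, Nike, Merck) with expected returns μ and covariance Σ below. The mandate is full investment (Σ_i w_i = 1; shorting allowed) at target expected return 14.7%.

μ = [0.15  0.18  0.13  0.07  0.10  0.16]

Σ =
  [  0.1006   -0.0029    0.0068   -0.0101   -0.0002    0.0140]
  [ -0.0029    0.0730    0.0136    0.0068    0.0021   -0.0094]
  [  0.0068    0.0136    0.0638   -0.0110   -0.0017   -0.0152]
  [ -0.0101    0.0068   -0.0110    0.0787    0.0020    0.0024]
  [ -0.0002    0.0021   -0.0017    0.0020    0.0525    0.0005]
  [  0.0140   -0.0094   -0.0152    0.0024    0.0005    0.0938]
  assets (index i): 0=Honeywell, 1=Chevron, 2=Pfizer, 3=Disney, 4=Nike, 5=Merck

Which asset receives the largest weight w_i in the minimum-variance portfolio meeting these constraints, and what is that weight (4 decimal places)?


g=Σ⁻¹μ = [1.2324  2.2288  2.1504  1.0463  1.8305  2.0571]
h=Σ⁻¹𝟙 = [8.6849  10.3345  18.6547  14.6682  18.5893  12.9489]
a=μᵀg=1.451034  b=𝟙ᵀg=10.545588  c=𝟙ᵀh=83.880511  D=ac−b²=10.504081
λ₁=(c·0.147−b)/D = (83.880511·0.147−10.545588)/10.504081 = 0.169919
λ₂=(a−b·0.147)/D = (1.451034−10.545588·0.147)/10.504081 = -0.009441
w* = 0.169919·g + -0.009441·h:
  w_0 = 0.169919·1.2324 + -0.009441·8.6849 = 0.1274  (Honeywell)
  w_1 = 0.169919·2.2288 + -0.009441·10.3345 = 0.2812  (Chevron)
  w_2 = 0.169919·2.1504 + -0.009441·18.6547 = 0.1893  (Pfizer)
  w_3 = 0.169919·1.0463 + -0.009441·14.6682 = 0.0393  (Disney)
  w_4 = 0.169919·1.8305 + -0.009441·18.5893 = 0.1355  (Nike)
  w_5 = 0.169919·2.0571 + -0.009441·12.9489 = 0.2273  (Merck)
Σw_i=1.0000  μᵀw=0.1470
σ²=wᵀΣw=λ₁·μ_p+λ₂ = 0.169919·0.147 + -0.009441 = 0.015537 ≈ 0.0155

Chevron (0.2812)


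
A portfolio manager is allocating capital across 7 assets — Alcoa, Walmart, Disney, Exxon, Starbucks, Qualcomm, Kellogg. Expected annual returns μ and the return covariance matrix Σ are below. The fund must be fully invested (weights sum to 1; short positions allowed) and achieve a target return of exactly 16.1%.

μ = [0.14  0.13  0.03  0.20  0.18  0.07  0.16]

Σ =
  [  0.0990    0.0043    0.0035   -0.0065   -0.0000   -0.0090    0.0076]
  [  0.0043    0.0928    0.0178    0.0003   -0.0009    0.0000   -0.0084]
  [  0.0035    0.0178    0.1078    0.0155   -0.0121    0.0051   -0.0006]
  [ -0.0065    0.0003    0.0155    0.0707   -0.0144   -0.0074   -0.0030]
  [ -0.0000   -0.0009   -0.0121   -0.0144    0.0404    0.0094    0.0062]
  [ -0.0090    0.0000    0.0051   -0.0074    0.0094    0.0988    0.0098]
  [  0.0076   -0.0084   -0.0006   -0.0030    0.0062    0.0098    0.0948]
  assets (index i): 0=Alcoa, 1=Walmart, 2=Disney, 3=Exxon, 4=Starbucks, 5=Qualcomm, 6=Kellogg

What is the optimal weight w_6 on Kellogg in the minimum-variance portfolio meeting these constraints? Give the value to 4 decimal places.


u=Σ⁻¹μ = [1.5637  1.4986  -0.0080  4.2329  5.6652  0.4897  1.4080]
v=Σ⁻¹𝟙 = [10.9318  9.8331  7.4371  21.1306  31.4767  8.4958  8.3223]
a=μᵀu=2.539361  b=𝟙ᵀu=14.850074  c=𝟙ᵀv=97.627425  D=ac−b²=27.386558
λ₁=(c·0.161−b)/D = (97.627425·0.161−14.850074)/27.386558 = 0.031692
λ₂=(a−b·0.161)/D = (2.539361−14.850074·0.161)/27.386558 = 0.005422
w* = 0.031692·u + 0.005422·v:
  w_0 = 0.031692·1.5637 + 0.005422·10.9318 = 0.1088  (Alcoa)
  w_1 = 0.031692·1.4986 + 0.005422·9.8331 = 0.1008  (Walmart)
  w_2 = 0.031692·-0.0080 + 0.005422·7.4371 = 0.0401  (Disney)
  w_3 = 0.031692·4.2329 + 0.005422·21.1306 = 0.2487  (Exxon)
  w_4 = 0.031692·5.6652 + 0.005422·31.4767 = 0.3502  (Starbucks)
  w_5 = 0.031692·0.4897 + 0.005422·8.4958 = 0.0616  (Qualcomm)
  w_6 = 0.031692·1.4080 + 0.005422·8.3223 = 0.0897  (Kellogg)
Σw_i=1.0000  μᵀw=0.1610
σ²=wᵀΣw=λ₁·μ_p+λ₂ = 0.031692·0.161 + 0.005422 = 0.010525 ≈ 0.0105

0.0897
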